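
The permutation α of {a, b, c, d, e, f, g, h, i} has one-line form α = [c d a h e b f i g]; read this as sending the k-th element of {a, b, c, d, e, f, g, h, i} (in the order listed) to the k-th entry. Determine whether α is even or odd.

even

In disjoint-cycle form the cycle lengths are 6, 2, 1.
A cycle of length ℓ contributes ℓ−1 transpositions, so α is a product of 5 + 1 = 6 transpositions — even.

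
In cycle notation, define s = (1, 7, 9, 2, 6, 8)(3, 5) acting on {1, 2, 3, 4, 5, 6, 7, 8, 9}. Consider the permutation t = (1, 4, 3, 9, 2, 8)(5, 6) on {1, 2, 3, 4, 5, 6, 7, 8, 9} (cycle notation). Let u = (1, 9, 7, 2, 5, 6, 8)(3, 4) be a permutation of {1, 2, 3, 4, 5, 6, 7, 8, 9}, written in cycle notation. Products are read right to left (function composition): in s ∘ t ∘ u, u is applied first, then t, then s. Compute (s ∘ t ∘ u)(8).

4

Apply the permutations in order: u(8) = 1, then t(1) = 4, then s(4) = 4. So (s ∘ t ∘ u)(8) = 4.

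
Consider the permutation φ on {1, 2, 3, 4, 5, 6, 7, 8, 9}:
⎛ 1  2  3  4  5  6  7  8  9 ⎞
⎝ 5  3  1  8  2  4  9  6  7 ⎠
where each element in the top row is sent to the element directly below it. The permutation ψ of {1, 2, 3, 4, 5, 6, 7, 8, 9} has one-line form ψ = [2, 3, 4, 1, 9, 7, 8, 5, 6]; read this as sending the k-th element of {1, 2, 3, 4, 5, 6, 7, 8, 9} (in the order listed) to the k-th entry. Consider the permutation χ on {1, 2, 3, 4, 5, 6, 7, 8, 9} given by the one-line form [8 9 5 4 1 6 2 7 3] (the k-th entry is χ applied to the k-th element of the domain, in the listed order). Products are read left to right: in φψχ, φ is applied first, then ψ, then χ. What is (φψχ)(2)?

(φψχ)(2) = χ(ψ(φ(2))). φ(2) = 3, then ψ(3) = 4, then χ(4) = 4, so the result is 4.

4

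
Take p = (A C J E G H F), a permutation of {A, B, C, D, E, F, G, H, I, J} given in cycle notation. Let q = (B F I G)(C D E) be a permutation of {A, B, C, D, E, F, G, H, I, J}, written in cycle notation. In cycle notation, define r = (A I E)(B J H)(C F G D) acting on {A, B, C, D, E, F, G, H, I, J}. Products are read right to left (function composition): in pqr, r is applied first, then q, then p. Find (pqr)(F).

B

(pqr)(F) = p(q(r(F))). r(F) = G, then q(G) = B, then p(B) = B, so the result is B.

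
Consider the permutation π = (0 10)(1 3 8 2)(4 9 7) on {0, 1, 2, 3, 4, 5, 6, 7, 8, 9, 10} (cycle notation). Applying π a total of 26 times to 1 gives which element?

1 lies in the 4-cycle (1 3 8 2).
On a 4-cycle, π^4 is the identity, so π^26 = π^2 there (26 ≡ 2 mod 4).
Advancing 2 steps from 1: 1 → 3 → 8.

8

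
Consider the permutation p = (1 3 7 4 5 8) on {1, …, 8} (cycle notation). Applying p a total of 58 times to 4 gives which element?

3

4 lies in the 6-cycle (1 3 7 4 5 8).
Since the cycle has length 6, p^58 acts on it the same as p^4 (58 mod 6 = 4).
Advancing 4 steps from 4: 4 → 5 → 8 → 1 → 3.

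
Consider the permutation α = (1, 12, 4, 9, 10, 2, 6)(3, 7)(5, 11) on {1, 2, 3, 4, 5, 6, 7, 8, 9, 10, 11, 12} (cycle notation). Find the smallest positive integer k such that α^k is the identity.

The disjoint cycles have lengths 7, 2, 2, 1.
Since disjoint cycles commute, ord(α) = lcm(7, 2, 2) = 14.

14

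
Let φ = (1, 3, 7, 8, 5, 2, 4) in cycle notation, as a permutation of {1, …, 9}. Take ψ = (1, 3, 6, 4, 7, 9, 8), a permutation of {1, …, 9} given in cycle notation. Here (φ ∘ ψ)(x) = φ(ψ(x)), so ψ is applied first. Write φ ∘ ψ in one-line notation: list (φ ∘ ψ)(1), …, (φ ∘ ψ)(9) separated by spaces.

7 4 6 8 2 1 9 3 5

For each element, apply ψ then φ: 1 → 3 → 7; 2 → 2 → 4; 3 → 6 → 6; 4 → 7 → 8; 5 → 5 → 2; 6 → 4 → 1; 7 → 9 → 9; 8 → 1 → 3; 9 → 8 → 5.
So φ ∘ ψ in one-line form is 7 4 6 8 2 1 9 3 5.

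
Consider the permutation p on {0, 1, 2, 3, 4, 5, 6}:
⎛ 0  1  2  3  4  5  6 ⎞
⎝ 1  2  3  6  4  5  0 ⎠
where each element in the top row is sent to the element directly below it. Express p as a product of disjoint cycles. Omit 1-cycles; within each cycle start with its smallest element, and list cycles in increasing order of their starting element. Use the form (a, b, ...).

From 0: 0 → 1 → 2 → 3 → 6 → 0, closing the cycle (0, 1, 2, 3, 6).
Repeating from the next unused element and collecting all non-trivial cycles gives (0, 1, 2, 3, 6).

(0, 1, 2, 3, 6)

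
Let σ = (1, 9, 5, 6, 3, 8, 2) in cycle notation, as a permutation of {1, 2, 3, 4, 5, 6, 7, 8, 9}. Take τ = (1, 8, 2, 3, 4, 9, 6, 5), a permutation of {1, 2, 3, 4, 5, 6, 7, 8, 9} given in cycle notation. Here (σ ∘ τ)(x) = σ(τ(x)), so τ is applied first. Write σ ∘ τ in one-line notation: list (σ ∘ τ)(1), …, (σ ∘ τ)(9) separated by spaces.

2 8 4 5 9 6 7 1 3

(σ ∘ τ)(x) = σ(τ(x)). Computing each image: σ(τ(1)) = σ(8) = 2, σ(τ(2)) = σ(3) = 8, σ(τ(3)) = σ(4) = 4, σ(τ(4)) = σ(9) = 5, σ(τ(5)) = σ(1) = 9, σ(τ(6)) = σ(5) = 6, σ(τ(7)) = σ(7) = 7, σ(τ(8)) = σ(2) = 1, σ(τ(9)) = σ(6) = 3.
Hence σ ∘ τ = [2 8 4 5 9 6 7 1 3].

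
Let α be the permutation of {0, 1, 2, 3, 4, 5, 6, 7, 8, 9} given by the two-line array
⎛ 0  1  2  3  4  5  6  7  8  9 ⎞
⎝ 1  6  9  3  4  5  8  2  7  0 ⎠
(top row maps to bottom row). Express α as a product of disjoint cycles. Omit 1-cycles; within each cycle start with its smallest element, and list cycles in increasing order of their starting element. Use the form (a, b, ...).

From 0: 0 → 1 → 6 → 8 → 7 → 2 → 9 → 0, closing the cycle (0, 1, 6, 8, 7, 2, 9).
Repeating from the next unused element and collecting all non-trivial cycles gives (0, 1, 6, 8, 7, 2, 9).

(0, 1, 6, 8, 7, 2, 9)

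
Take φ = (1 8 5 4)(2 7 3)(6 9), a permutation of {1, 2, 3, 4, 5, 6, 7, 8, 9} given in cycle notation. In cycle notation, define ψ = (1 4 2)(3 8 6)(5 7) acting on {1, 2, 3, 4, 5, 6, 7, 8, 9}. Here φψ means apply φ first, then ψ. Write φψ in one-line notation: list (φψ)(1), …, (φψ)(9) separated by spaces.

6 5 1 4 2 9 8 7 3

(φψ)(x) = ψ(φ(x)). Computing each image: ψ(φ(1)) = ψ(8) = 6, ψ(φ(2)) = ψ(7) = 5, ψ(φ(3)) = ψ(2) = 1, ψ(φ(4)) = ψ(1) = 4, ψ(φ(5)) = ψ(4) = 2, ψ(φ(6)) = ψ(9) = 9, ψ(φ(7)) = ψ(3) = 8, ψ(φ(8)) = ψ(5) = 7, ψ(φ(9)) = ψ(6) = 3.
Hence φψ = [6 5 1 4 2 9 8 7 3].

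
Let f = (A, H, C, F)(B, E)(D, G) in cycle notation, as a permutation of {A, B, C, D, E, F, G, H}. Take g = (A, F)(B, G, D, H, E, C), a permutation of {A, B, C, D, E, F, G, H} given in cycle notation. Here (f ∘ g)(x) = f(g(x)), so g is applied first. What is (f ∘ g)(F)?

H

g(F) = A, then f(A) = H; composing gives (f ∘ g)(F) = H.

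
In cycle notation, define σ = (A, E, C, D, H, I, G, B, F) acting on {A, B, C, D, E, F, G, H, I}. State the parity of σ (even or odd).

The cycle lengths are 9.
A cycle of length ℓ contributes ℓ−1 transpositions, so σ is a product of 8 transpositions — even.

even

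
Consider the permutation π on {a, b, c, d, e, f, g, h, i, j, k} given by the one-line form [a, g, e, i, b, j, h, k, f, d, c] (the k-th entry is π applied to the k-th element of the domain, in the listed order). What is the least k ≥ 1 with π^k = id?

12

The disjoint-cycle form of π has cycle lengths 6, 4, 1.
The order is lcm(6, 4) = 12.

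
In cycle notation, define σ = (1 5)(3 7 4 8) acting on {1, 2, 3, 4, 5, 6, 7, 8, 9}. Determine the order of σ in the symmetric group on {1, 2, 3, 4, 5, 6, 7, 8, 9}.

4

The cycle type of σ is (4, 2, 1, 1, 1).
The order is lcm(4, 2) = 4.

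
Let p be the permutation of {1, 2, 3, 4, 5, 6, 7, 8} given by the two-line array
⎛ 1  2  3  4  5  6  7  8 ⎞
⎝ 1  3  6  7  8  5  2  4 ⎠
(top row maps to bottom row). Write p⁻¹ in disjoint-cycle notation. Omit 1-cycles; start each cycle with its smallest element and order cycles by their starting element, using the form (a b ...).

The cycle decomposition of p is (2 3 6 5 8 4 7).
Reversing each cycle (and rotating so the smallest element leads) gives p⁻¹ = (2 7 4 8 5 6 3).

(2 7 4 8 5 6 3)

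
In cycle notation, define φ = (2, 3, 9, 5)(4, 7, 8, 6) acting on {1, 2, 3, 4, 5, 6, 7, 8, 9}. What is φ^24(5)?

5

5 lies in the 4-cycle (2, 3, 9, 5).
Since the cycle has length 4, φ^24 acts on it the same as φ^0 (24 mod 4 = 0).
So φ^24(5) = 5.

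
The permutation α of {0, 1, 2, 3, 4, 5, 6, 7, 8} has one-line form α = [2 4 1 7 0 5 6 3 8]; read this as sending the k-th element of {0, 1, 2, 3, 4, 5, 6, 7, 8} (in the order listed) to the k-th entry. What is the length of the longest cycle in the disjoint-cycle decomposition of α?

4

Decomposing into disjoint cycles gives (0, 2, 1, 4)(3, 7); the longest has length 4.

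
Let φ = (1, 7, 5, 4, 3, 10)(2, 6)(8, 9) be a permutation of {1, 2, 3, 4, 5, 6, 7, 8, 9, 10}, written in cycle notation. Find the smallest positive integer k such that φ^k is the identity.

The disjoint cycles have lengths 6, 2, 2.
Since disjoint cycles commute, ord(φ) = lcm(6, 2, 2) = 6.

6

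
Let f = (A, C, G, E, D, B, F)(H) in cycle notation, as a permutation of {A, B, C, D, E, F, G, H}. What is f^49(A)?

A lies in the 7-cycle (A, C, G, E, D, B, F).
Since the cycle has length 7, f^49 acts on it the same as f^0 (49 mod 7 = 0).
So f^49(A) = A.

A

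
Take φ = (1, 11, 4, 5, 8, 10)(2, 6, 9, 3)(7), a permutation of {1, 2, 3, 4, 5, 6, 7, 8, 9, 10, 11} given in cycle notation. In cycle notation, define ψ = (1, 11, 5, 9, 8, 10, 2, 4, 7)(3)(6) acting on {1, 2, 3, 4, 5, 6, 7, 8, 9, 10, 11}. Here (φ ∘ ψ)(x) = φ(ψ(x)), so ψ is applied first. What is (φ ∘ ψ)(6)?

9

ψ(6) = 6, then φ(6) = 9; composing gives (φ ∘ ψ)(6) = 9.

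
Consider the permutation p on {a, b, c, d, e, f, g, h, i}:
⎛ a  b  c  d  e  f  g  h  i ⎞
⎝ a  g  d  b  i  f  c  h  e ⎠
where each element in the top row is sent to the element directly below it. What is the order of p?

4

Writing p as disjoint cycles, the cycle lengths are 4, 2, 1, 1, 1.
Since disjoint cycles commute, ord(p) = lcm(4, 2) = 4.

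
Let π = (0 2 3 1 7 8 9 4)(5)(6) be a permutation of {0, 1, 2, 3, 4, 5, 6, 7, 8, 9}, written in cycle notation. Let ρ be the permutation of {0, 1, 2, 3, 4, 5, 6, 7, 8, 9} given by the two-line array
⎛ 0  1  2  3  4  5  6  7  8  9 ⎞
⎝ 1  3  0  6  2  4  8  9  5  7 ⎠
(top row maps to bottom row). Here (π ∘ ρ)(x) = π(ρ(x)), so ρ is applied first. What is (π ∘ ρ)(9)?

8

First apply ρ: ρ(9) = 7, then π(7) = 8. Thus (π ∘ ρ)(9) = 8.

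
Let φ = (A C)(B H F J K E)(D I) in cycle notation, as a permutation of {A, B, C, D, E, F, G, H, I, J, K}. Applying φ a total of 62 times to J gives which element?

E

J lies in the 6-cycle (B H F J K E).
On a 6-cycle, φ^6 is the identity, so φ^62 = φ^2 there (62 ≡ 2 mod 6).
Advancing 2 steps from J: J → K → E.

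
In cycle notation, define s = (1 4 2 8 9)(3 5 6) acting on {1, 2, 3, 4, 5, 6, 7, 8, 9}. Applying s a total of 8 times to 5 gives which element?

3

5 lies in the 3-cycle (3 5 6).
Powers repeat with period 3 on this cycle, and 8 mod 3 = 2, so s^8(5) = s^2(5).
Advancing 2 steps from 5: 5 → 6 → 3.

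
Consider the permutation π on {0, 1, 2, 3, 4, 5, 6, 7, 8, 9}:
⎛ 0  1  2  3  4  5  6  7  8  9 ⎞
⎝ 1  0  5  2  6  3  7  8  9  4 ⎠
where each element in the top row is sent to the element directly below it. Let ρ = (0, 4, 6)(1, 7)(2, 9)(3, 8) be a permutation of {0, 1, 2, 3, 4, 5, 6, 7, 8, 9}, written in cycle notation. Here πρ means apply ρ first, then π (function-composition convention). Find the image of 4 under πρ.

ρ(4) = 6, then π(6) = 7; composing gives (πρ)(4) = 7.

7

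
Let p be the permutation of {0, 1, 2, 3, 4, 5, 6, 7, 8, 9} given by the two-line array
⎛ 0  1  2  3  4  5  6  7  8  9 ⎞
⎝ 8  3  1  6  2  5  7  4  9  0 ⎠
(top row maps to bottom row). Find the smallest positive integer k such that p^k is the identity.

Decomposing into disjoint cycles gives cycle lengths 6, 3, 1.
The order of p is the least common multiple of its cycle lengths: lcm(6, 3) = 6.

6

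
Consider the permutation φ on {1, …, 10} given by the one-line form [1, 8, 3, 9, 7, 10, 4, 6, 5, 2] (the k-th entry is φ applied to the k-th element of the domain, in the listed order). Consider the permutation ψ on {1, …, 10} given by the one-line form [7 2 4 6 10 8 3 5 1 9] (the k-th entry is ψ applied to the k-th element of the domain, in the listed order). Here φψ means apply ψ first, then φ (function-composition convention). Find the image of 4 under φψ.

(φψ)(4) = φ(ψ(4)). ψ(4) = 6, then φ(6) = 10. So (φψ)(4) = 10.

10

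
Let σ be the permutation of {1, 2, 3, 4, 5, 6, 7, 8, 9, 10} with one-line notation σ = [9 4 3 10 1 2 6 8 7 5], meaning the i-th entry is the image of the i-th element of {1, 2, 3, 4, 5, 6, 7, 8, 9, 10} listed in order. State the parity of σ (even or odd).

odd

In disjoint-cycle form the cycle lengths are 8, 1, 1.
A cycle of length ℓ contributes ℓ−1 transpositions, so σ is a product of 7 transpositions — odd.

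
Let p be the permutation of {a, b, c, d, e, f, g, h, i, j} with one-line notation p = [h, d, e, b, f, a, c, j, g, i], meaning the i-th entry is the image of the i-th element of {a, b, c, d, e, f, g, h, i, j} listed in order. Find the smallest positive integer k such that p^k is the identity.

Decomposing into disjoint cycles gives cycle lengths 8, 2.
The order of p is the least common multiple of its cycle lengths: lcm(8, 2) = 8.

8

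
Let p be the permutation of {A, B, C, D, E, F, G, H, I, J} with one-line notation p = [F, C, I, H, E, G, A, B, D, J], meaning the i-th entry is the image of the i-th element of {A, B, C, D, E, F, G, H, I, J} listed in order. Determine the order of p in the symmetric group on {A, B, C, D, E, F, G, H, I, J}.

15

Writing p as disjoint cycles, the cycle lengths are 5, 3, 1, 1.
Since disjoint cycles commute, ord(p) = lcm(5, 3) = 15.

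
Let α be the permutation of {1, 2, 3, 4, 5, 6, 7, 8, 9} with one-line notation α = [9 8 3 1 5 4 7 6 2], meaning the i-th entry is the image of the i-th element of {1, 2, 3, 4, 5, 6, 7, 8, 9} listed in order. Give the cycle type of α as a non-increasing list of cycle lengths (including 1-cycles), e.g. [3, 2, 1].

The disjoint cycles are (1 9 2 8 6 4)(3)(5)(7), with lengths 6, 1, 1, 1 in non-increasing order.

[6, 1, 1, 1]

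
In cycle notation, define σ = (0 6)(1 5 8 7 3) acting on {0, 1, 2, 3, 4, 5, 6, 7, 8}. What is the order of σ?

The disjoint cycles have lengths 5, 2, 1, 1.
Since disjoint cycles commute, ord(σ) = lcm(5, 2) = 10.

10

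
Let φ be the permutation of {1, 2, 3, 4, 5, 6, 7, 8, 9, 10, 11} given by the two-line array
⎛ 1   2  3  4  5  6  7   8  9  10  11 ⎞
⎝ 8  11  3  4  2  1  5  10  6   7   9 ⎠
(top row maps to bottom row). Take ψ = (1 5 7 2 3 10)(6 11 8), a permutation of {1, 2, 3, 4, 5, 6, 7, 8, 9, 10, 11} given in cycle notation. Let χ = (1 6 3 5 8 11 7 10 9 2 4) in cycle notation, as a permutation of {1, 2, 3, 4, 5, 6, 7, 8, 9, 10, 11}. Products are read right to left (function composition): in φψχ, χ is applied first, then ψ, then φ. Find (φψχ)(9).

(φψχ)(9) = φ(ψ(χ(9))). χ(9) = 2, then ψ(2) = 3, then φ(3) = 3, so the result is 3.

3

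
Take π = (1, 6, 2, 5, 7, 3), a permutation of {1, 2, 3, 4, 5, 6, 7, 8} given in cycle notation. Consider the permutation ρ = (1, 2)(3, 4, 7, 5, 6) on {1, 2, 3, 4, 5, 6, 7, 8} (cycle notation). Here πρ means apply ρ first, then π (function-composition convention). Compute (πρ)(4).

3

First apply ρ: ρ(4) = 7, then π(7) = 3. Thus (πρ)(4) = 3.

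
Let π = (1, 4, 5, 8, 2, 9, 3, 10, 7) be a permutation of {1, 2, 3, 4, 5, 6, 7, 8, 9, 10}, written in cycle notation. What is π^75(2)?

2 lies in the 9-cycle (1, 4, 5, 8, 2, 9, 3, 10, 7).
Powers repeat with period 9 on this cycle, and 75 mod 9 = 3, so π^75(2) = π^3(2).
Advancing 3 steps from 2: 2 → 9 → 3 → 10.

10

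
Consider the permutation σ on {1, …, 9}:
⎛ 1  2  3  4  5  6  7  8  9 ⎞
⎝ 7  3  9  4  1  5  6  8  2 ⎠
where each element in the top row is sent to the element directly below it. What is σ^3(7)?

Tracing 7 → 6 → … returns to 7 after 4 steps, so 7 lies in a 4-cycle (1, 7, 6, 5).
Advancing 3 steps from 7: 7 → 6 → 5 → 1.

1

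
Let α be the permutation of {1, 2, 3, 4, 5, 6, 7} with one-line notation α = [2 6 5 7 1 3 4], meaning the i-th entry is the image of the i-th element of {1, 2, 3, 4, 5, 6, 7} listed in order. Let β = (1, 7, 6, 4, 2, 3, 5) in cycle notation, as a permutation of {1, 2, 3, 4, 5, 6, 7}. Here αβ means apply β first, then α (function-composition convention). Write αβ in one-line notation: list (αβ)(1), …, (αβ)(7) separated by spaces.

For each element, apply β then α: 1 → 7 → 4; 2 → 3 → 5; 3 → 5 → 1; 4 → 2 → 6; 5 → 1 → 2; 6 → 4 → 7; 7 → 6 → 3.
So αβ in one-line form is 4 5 1 6 2 7 3.

4 5 1 6 2 7 3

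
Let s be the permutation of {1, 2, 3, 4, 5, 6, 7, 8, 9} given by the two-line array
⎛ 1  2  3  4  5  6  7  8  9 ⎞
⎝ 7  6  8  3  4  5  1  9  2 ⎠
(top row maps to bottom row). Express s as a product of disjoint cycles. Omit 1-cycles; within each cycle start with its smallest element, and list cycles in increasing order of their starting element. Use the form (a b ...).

Iterating s from 1 gives 1 → 7 → 1; that is the 2-cycle (1 7).
Continuing from each remaining unvisited element yields (1 7)(2 6 5 4 3 8 9).

(1 7)(2 6 5 4 3 8 9)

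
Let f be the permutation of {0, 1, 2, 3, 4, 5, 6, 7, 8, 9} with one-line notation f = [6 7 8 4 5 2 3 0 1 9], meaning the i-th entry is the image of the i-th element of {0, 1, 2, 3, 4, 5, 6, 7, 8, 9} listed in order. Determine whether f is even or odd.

even

In disjoint-cycle form the cycle lengths are 9, 1.
A cycle of length ℓ contributes ℓ−1 transpositions, so f is a product of 8 transpositions — even.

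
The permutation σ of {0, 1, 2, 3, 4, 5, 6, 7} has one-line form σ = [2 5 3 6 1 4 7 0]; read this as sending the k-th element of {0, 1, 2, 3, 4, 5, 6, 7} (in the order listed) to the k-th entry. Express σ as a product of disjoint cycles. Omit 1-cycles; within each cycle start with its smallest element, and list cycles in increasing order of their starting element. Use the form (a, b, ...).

(0, 2, 3, 6, 7)(1, 5, 4)

Iterating σ from 0 gives 0 → 2 → 3 → 6 → 7 → 0; that is the 5-cycle (0, 2, 3, 6, 7).
Continuing from each remaining unvisited element yields (0, 2, 3, 6, 7)(1, 5, 4).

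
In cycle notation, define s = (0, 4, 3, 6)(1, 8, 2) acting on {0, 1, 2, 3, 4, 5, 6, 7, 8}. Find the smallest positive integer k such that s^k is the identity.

12

The cycle type of s is (4, 3, 1, 1).
The order is lcm(4, 3) = 12.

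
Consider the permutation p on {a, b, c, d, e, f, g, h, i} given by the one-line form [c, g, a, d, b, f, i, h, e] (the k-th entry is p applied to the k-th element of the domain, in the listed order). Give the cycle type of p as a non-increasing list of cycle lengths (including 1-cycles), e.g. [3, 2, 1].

[4, 2, 1, 1, 1]

The disjoint cycles are (a, c)(b, g, i, e)(d)(f)(h), with lengths 4, 2, 1, 1, 1 in non-increasing order.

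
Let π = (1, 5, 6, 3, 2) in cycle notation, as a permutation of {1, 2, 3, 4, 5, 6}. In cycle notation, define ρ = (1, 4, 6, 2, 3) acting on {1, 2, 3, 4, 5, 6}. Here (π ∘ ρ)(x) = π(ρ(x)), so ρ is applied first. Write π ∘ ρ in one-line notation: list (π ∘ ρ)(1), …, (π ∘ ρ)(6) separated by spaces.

4 2 5 3 6 1

For each element, apply ρ then π: 1 → 4 → 4; 2 → 3 → 2; 3 → 1 → 5; 4 → 6 → 3; 5 → 5 → 6; 6 → 2 → 1.
Collecting the images, π ∘ ρ = [4 2 5 3 6 1].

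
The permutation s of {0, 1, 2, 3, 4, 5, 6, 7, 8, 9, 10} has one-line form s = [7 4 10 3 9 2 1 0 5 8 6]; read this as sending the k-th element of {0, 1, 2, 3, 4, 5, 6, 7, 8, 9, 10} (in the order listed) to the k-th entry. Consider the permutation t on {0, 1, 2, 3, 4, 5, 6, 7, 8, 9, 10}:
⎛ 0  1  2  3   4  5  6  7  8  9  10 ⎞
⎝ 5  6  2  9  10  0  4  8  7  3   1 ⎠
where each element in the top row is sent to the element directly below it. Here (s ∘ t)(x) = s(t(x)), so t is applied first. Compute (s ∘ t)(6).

t(6) = 4, then s(4) = 9; composing gives (s ∘ t)(6) = 9.

9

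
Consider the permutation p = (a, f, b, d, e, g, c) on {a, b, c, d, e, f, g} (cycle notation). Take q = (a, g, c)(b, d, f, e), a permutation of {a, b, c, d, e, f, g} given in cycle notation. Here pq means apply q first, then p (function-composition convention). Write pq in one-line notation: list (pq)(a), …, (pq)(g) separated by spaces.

(pq)(x) = p(q(x)). Computing each image: p(q(a)) = p(g) = c, p(q(b)) = p(d) = e, p(q(c)) = p(a) = f, p(q(d)) = p(f) = b, p(q(e)) = p(b) = d, p(q(f)) = p(e) = g, p(q(g)) = p(c) = a.
Hence pq = [c e f b d g a].

c e f b d g a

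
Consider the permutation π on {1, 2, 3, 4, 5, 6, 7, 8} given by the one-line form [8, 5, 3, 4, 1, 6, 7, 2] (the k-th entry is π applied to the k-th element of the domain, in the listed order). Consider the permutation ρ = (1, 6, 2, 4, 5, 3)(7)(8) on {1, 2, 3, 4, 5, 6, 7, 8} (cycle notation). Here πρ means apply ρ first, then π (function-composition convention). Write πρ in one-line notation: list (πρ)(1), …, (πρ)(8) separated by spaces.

(πρ)(x) = π(ρ(x)). Computing each image: π(ρ(1)) = π(6) = 6, π(ρ(2)) = π(4) = 4, π(ρ(3)) = π(1) = 8, π(ρ(4)) = π(5) = 1, π(ρ(5)) = π(3) = 3, π(ρ(6)) = π(2) = 5, π(ρ(7)) = π(7) = 7, π(ρ(8)) = π(8) = 2.
Hence πρ = [6 4 8 1 3 5 7 2].

6 4 8 1 3 5 7 2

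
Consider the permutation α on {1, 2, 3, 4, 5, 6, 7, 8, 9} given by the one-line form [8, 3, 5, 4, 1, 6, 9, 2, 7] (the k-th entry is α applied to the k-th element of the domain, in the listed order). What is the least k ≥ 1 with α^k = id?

10

Decomposing into disjoint cycles gives cycle lengths 5, 2, 1, 1.
Since disjoint cycles commute, ord(α) = lcm(5, 2) = 10.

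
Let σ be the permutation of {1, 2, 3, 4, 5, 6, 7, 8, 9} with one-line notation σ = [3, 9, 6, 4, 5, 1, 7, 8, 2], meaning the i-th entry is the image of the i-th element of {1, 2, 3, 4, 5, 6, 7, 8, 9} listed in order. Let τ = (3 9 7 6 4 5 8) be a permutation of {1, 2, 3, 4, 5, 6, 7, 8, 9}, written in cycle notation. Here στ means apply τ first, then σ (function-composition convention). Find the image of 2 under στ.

First apply τ: τ(2) = 2, then σ(2) = 9. Thus (στ)(2) = 9.

9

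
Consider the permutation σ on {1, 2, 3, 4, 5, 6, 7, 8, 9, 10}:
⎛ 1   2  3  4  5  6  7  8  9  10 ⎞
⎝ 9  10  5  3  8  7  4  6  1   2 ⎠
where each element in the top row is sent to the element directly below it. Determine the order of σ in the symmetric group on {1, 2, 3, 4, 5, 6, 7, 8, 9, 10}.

The disjoint-cycle form of σ has cycle lengths 6, 2, 2.
Since disjoint cycles commute, ord(σ) = lcm(6, 2, 2) = 6.

6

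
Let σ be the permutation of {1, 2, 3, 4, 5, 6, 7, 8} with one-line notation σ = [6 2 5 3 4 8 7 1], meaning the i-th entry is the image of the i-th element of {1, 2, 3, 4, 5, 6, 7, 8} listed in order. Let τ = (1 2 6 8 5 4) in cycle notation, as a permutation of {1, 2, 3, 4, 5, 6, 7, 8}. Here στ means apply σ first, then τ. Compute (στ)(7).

7

(στ)(7) = τ(σ(7)). σ(7) = 7, then τ(7) = 7. So (στ)(7) = 7.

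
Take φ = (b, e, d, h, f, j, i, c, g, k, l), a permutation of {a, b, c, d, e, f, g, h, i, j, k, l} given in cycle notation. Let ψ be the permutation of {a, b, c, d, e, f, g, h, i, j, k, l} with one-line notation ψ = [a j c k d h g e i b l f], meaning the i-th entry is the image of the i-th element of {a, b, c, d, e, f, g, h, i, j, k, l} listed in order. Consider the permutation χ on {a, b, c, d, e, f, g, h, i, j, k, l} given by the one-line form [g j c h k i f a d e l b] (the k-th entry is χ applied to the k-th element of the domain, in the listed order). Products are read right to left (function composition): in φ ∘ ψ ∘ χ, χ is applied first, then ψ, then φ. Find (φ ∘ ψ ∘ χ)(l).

i

(φ ∘ ψ ∘ χ)(l) = φ(ψ(χ(l))). χ(l) = b, then ψ(b) = j, then φ(j) = i, so the result is i.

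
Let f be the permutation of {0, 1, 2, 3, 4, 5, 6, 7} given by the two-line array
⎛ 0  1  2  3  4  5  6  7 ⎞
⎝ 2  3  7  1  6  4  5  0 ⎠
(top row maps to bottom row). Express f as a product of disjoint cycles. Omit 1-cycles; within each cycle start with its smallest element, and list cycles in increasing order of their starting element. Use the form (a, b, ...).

Iterating f from 0 gives 0 → 2 → 7 → 0; that is the 3-cycle (0, 2, 7).
Continuing from each remaining unvisited element yields (0, 2, 7)(1, 3)(4, 6, 5).

(0, 2, 7)(1, 3)(4, 6, 5)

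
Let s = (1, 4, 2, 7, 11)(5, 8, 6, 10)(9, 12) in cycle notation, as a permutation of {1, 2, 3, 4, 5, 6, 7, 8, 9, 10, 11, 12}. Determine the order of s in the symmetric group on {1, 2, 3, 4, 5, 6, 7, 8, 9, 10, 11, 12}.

20

The cycle type of s is (5, 4, 2, 1).
The order is lcm(5, 4, 2) = 20.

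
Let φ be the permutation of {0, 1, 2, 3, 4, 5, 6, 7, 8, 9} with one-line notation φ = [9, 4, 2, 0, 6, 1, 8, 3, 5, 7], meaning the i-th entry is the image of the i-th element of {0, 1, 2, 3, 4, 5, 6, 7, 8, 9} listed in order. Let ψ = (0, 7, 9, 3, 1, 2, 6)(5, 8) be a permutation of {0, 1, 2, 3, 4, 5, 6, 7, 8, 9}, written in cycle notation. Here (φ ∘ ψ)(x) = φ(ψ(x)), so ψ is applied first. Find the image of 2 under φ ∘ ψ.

8

First apply ψ: ψ(2) = 6, then φ(6) = 8. Thus (φ ∘ ψ)(2) = 8.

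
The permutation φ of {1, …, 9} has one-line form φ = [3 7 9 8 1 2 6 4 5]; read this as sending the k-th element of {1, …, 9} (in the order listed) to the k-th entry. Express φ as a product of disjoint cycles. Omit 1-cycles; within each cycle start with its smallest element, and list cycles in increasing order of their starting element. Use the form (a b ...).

Iterating φ from 1 gives 1 → 3 → 9 → 5 → 1; that is the 4-cycle (1 3 9 5).
Repeating from the next unused element and collecting all non-trivial cycles gives (1 3 9 5)(2 7 6)(4 8).

(1 3 9 5)(2 7 6)(4 8)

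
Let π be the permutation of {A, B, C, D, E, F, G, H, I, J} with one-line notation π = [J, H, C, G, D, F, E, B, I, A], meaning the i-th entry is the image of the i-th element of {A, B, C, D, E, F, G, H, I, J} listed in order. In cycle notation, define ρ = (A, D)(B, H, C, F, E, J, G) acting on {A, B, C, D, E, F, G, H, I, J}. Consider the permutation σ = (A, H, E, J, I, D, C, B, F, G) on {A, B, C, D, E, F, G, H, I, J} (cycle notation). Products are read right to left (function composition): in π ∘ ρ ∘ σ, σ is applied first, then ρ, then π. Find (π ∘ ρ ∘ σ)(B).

Apply the permutations in order: σ(B) = F, then ρ(F) = E, then π(E) = D. So (π ∘ ρ ∘ σ)(B) = D.

D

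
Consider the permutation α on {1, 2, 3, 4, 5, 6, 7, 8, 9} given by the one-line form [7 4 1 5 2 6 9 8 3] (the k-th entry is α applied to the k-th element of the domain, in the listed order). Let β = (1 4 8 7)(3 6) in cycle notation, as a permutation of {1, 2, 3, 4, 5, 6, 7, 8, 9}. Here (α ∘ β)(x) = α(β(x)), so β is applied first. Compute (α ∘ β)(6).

β(6) = 3, then α(3) = 1; composing gives (α ∘ β)(6) = 1.

1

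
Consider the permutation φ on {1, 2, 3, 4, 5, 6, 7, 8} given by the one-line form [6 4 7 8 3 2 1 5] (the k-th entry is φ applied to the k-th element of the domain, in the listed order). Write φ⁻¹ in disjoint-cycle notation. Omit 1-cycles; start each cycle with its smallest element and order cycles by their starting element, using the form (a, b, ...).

The cycle decomposition of φ is (1, 6, 2, 4, 8, 5, 3, 7).
Reversing each cycle (and rotating so the smallest element leads) gives φ⁻¹ = (1, 7, 3, 5, 8, 4, 2, 6).

(1, 7, 3, 5, 8, 4, 2, 6)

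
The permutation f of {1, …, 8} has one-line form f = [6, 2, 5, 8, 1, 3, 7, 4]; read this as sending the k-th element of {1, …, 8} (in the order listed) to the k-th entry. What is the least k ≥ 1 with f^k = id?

The disjoint-cycle form of f has cycle lengths 4, 2, 1, 1.
The order of f is the least common multiple of its cycle lengths: lcm(4, 2) = 4.

4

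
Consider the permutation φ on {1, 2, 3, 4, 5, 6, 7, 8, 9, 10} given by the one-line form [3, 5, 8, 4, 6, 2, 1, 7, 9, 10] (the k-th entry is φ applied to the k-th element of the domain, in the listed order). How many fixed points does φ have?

The fixed points (elements with φ(x) = x) are {4, 9, 10}, so there are 3.

3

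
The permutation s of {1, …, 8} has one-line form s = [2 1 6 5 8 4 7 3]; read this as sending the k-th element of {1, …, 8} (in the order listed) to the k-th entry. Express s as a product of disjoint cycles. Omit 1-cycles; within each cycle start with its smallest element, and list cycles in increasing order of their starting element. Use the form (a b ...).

(1 2)(3 6 4 5 8)

Start at 1 and follow images: 1 → 2 → 1, giving the cycle (1 2).
Continuing from each remaining unvisited element yields (1 2)(3 6 4 5 8).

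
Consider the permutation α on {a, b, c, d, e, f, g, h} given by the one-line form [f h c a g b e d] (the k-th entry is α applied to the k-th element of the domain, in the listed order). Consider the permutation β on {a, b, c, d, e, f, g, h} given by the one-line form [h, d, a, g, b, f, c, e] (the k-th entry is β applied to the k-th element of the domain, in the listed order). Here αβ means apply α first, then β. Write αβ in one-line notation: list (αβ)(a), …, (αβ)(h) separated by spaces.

(αβ)(x) = β(α(x)). Computing each image: β(α(a)) = β(f) = f, β(α(b)) = β(h) = e, β(α(c)) = β(c) = a, β(α(d)) = β(a) = h, β(α(e)) = β(g) = c, β(α(f)) = β(b) = d, β(α(g)) = β(e) = b, β(α(h)) = β(d) = g.
Hence αβ = [f e a h c d b g].

f e a h c d b g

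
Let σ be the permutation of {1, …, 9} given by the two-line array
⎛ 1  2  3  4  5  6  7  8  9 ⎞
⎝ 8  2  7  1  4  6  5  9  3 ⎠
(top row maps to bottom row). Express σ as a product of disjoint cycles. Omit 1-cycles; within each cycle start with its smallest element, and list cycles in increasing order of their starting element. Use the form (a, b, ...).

(1, 8, 9, 3, 7, 5, 4)

Iterating σ from 1 gives 1 → 8 → 9 → 3 → 7 → 5 → 4 → 1; that is the 7-cycle (1, 8, 9, 3, 7, 5, 4).
Repeating from the next unused element and collecting all non-trivial cycles gives (1, 8, 9, 3, 7, 5, 4).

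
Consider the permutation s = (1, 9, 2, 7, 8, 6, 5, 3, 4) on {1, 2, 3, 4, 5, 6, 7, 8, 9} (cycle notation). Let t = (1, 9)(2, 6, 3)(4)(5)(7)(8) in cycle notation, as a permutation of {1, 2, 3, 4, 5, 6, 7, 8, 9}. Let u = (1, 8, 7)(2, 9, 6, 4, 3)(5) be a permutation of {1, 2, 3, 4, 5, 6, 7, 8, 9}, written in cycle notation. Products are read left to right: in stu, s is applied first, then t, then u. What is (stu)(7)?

7

Apply the permutations in order: s(7) = 8, then t(8) = 8, then u(8) = 7. So (stu)(7) = 7.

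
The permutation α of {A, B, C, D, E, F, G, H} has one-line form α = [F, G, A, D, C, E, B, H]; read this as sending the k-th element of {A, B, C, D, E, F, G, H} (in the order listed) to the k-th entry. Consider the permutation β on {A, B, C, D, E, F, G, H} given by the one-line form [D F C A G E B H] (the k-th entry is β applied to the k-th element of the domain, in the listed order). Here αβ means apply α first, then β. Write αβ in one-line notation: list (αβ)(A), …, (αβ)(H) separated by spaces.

E B D A C G F H

(αβ)(x) = β(α(x)). Computing each image: β(α(A)) = β(F) = E, β(α(B)) = β(G) = B, β(α(C)) = β(A) = D, β(α(D)) = β(D) = A, β(α(E)) = β(C) = C, β(α(F)) = β(E) = G, β(α(G)) = β(B) = F, β(α(H)) = β(H) = H.
Hence αβ = [E B D A C G F H].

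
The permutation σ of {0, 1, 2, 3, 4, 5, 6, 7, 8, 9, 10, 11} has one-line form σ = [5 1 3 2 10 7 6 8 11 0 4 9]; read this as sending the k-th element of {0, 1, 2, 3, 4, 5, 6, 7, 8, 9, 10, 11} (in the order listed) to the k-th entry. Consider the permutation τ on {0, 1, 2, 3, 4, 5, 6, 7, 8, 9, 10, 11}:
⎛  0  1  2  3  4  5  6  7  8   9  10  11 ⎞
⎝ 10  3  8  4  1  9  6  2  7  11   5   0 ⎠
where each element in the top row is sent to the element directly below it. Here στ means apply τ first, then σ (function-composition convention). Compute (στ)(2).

(στ)(2) = σ(τ(2)). τ(2) = 8, then σ(8) = 11. So (στ)(2) = 11.

11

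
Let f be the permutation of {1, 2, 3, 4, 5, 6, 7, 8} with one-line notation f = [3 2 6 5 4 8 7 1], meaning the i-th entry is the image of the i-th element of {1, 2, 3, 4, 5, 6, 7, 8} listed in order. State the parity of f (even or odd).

even

In disjoint-cycle form the cycle lengths are 4, 2, 1, 1.
A cycle of length ℓ contributes ℓ−1 transpositions, so f is a product of 3 + 1 = 4 transpositions — even.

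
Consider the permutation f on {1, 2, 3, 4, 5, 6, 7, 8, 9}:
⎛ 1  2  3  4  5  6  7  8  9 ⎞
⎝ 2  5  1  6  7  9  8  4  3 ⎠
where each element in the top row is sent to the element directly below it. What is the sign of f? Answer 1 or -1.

1

In disjoint-cycle form the cycle lengths are 9.
A cycle is odd iff its length is even; f has 0 even-length cycles, so sgn(f) = (−1)^0 and f is even.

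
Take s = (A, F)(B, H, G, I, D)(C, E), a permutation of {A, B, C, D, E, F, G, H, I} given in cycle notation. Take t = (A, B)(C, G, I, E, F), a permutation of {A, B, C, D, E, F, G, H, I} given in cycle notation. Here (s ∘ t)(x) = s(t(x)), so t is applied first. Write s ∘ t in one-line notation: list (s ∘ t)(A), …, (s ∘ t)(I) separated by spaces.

(s ∘ t)(x) = s(t(x)). Computing each image: s(t(A)) = s(B) = H, s(t(B)) = s(A) = F, s(t(C)) = s(G) = I, s(t(D)) = s(D) = B, s(t(E)) = s(F) = A, s(t(F)) = s(C) = E, s(t(G)) = s(I) = D, s(t(H)) = s(H) = G, s(t(I)) = s(E) = C.
Hence s ∘ t = [H F I B A E D G C].

H F I B A E D G C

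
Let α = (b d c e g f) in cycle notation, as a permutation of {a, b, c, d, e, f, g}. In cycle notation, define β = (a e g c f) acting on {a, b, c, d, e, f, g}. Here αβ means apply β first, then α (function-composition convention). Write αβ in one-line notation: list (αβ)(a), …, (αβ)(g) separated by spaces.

For each element, apply β then α: a → e → g; b → b → d; c → f → b; d → d → c; e → g → f; f → a → a; g → c → e.
Collecting the images, αβ = [g d b c f a e].

g d b c f a e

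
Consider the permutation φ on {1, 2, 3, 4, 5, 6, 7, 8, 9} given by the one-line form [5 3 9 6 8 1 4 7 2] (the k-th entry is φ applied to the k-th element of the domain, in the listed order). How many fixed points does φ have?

No element satisfies φ(x) = x, so there are 0 fixed points.

0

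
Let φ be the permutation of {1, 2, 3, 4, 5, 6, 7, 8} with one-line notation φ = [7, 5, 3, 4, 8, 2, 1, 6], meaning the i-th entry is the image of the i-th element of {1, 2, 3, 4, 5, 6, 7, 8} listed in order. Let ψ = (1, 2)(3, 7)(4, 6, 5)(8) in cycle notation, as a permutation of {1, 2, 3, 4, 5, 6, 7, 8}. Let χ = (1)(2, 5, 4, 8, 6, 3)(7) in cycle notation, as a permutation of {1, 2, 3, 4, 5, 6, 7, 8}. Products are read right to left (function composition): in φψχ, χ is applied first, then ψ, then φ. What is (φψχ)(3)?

7

(φψχ)(3) = φ(ψ(χ(3))). χ(3) = 2, then ψ(2) = 1, then φ(1) = 7, so the result is 7.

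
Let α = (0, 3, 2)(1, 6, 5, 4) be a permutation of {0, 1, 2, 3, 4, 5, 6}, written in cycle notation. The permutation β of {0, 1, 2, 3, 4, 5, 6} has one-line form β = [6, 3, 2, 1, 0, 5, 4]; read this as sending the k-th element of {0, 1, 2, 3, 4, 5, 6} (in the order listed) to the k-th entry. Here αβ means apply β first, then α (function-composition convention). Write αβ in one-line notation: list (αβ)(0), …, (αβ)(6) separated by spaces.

5 2 0 6 3 4 1

For each element, apply β then α: 0 → 6 → 5; 1 → 3 → 2; 2 → 2 → 0; 3 → 1 → 6; 4 → 0 → 3; 5 → 5 → 4; 6 → 4 → 1.
So αβ in one-line form is 5 2 0 6 3 4 1.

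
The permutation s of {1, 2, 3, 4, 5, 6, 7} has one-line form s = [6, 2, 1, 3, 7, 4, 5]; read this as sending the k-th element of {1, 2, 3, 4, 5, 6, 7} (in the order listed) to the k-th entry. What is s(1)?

6

1 is element number 1 of the domain, and entry number 1 of the one-line form is 6, so s(1) = 6.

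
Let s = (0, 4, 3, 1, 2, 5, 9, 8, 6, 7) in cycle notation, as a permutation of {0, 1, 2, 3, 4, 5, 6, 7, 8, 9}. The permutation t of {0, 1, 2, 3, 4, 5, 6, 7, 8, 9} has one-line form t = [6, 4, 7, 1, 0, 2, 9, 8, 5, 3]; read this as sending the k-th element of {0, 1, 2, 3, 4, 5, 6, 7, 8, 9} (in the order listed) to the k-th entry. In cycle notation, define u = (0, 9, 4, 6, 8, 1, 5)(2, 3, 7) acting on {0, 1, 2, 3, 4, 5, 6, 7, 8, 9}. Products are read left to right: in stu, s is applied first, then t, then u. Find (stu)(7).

8

Chase 7: s(7) = 0; t(0) = 6; u(6) = 8. Hence (stu)(7) = 8.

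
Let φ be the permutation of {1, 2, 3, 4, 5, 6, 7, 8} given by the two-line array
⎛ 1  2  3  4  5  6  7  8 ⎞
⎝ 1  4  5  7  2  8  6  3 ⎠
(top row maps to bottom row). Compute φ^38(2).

6

Tracing 2 → 4 → … returns to 2 after 7 steps, so 2 lies in a 7-cycle (2 4 7 6 8 3 5).
Powers repeat with period 7 on this cycle, and 38 mod 7 = 3, so φ^38(2) = φ^3(2).
Stepping 3 places around the cycle: 2 → 4 → 7 → 6.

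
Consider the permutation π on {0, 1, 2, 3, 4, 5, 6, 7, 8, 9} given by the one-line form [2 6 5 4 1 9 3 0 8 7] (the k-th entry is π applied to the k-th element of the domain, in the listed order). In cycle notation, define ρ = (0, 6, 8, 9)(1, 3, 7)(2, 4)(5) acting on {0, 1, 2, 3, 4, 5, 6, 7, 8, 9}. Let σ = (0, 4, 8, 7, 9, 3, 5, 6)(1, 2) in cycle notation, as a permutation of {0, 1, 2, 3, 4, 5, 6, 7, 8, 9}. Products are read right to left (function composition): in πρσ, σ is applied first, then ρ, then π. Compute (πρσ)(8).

Chase 8: σ(8) = 7; ρ(7) = 1; π(1) = 6. Hence (πρσ)(8) = 6.

6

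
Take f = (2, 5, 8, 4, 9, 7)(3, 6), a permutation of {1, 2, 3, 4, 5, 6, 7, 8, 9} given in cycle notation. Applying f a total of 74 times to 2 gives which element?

8

2 lies in the 6-cycle (2, 5, 8, 4, 9, 7).
Since the cycle has length 6, f^74 acts on it the same as f^2 (74 mod 6 = 2).
Stepping 2 places around the cycle: 2 → 5 → 8.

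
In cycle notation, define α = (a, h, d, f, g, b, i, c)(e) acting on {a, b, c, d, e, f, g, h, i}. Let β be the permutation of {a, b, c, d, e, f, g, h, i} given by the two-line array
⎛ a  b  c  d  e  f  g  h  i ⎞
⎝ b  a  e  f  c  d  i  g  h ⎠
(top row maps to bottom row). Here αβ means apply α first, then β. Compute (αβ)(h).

α(h) = d, then β(d) = f; composing gives (αβ)(h) = f.

f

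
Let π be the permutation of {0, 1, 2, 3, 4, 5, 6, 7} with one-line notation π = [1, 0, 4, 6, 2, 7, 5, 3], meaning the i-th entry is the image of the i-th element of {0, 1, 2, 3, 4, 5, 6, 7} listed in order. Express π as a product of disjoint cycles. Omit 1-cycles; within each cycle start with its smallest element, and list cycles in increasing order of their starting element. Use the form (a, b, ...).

Iterating π from 0 gives 0 → 1 → 0; that is the 2-cycle (0, 1).
Continuing from each remaining unvisited element yields (0, 1)(2, 4)(3, 6, 5, 7).

(0, 1)(2, 4)(3, 6, 5, 7)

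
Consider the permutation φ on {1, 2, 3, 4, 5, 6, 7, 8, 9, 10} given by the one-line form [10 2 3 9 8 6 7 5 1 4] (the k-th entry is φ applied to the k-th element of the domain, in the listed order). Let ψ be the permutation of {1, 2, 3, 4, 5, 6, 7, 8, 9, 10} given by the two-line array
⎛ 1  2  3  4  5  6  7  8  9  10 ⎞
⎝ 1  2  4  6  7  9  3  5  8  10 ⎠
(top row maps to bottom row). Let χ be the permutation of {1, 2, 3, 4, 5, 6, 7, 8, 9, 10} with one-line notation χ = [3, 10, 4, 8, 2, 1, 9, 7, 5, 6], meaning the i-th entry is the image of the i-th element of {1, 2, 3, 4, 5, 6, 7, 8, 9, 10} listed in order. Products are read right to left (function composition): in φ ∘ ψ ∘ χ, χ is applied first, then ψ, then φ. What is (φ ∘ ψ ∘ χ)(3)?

(φ ∘ ψ ∘ χ)(3) = φ(ψ(χ(3))). χ(3) = 4, then ψ(4) = 6, then φ(6) = 6, so the result is 6.

6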